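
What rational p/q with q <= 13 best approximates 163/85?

23/12

Expand x = 163/85 as a continued fraction with the Euclidean algorithm:
  163 = 1*85 + 78, so a_0 = 1.
  85 = 1*78 + 7, so a_1 = 1.
  78 = 11*7 + 1, so a_2 = 11.
  7 = 7*1 + 0, so a_3 = 7.
so x = [1; 1, 11, 7].
Convergents (p_i = a_i*p_{i-1} + p_{i-2}, q_i = a_i*q_{i-1} + q_{i-2} with p_{-2}=0, p_{-1}=1, q_{-2}=1, q_{-1}=0), until the denominator exceeds 13:
  i=0: a_0=1, p_0 = 1*1 + 0 = 1, q_0 = 1*0 + 1 = 1.
  i=1: a_1=1, p_1 = 1*1 + 1 = 2, q_1 = 1*1 + 0 = 1.
  i=2: a_2=11, p_2 = 11*2 + 1 = 23, q_2 = 11*1 + 1 = 12.
  i=3: a_3=7, p_3 = 7*23 + 2 = 163, q_3 = 7*12 + 1 = 85.
q_3 = 85 > 13, so the last convergent with denominator <= 13 is p_2/q_2 = 23/12.
The closest fraction with denominator <= 13 is either p_2/q_2 or the intermediate fraction (k*p_2 + p_1)/(k*q_2 + q_1) with the largest k >= 1 whose denominator stays <= 13; these approach x as k grows, and every other convergent or intermediate fraction in range is farther away.
Largest k: floor((13 - q_1)/q_2) = floor((13 - 1)/12) = 1.
That gives (1*23 + 2)/(1*12 + 1) = 25/13.
Compare the errors: |x - 23/12| = |163*12 - 23*85|/(85*12) = 1/1020, and |x - 25/13| = |163*13 - 25*85|/(85*13) = 6/1105.
Cross-multiplying, 1*1105 = 1105 < 6120 = 6*1020, so 1/1020 is smaller: the convergent 23/12 is closer to x than 25/13.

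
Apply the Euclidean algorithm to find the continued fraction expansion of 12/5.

Run the Euclidean algorithm on 12 and 5; the successive quotients are the partial quotients a_0, a_1, ... (each step inverts the fractional part left over by the previous one):
  12 = 2*5 + 2, so a_0 = 2.
  5 = 2*2 + 1, so a_1 = 2.
  2 = 2*1 + 0, so a_2 = 2.
The remainder reaches 0 after 3 divisions, so the expansion has 3 partial quotients, read off in order.

[2; 2, 2]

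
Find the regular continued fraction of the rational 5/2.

Run the Euclidean algorithm on 5 and 2; the successive quotients are the partial quotients a_0, a_1, ... (each step inverts the fractional part left over by the previous one):
  5 = 2*2 + 1, so a_0 = 2.
  2 = 2*1 + 0, so a_1 = 2.
The remainder reaches 0 after 2 divisions, so the expansion has 2 partial quotients, read off in order.

[2; 2]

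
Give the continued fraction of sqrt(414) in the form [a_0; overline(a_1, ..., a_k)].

Write x_i = (sqrt(414) + m_i)/d_i with (m_0, d_0) = (0, 1). a_0 = floor(sqrt(414)) = 20, since 20^2 = 400 <= 414 < 441 = 21^2.
Iterate m_{i+1} = d_i*a_i - m_i, d_{i+1} = (414 - m_{i+1}^2)/d_i, a_{i+1} = floor((a_0 + m_{i+1})/d_{i+1}):
  m_1 = 1*20 - 0 = 20, d_1 = (414 - 20^2)/1 = 14/1 = 14, a_1 = floor((20 + 20)/14) = 2.
  m_2 = 14*2 - 20 = 8, d_2 = (414 - 8^2)/14 = 350/14 = 25, a_2 = floor((20 + 8)/25) = 1.
  m_3 = 25*1 - 8 = 17, d_3 = (414 - 17^2)/25 = 125/25 = 5, a_3 = floor((20 + 17)/5) = 7.
  m_4 = 5*7 - 17 = 18, d_4 = (414 - 18^2)/5 = 90/5 = 18, a_4 = floor((20 + 18)/18) = 2.
  m_5 = 18*2 - 18 = 18, d_5 = (414 - 18^2)/18 = 90/18 = 5, a_5 = floor((20 + 18)/5) = 7.
  m_6 = 5*7 - 18 = 17, d_6 = (414 - 17^2)/5 = 125/5 = 25, a_6 = floor((20 + 17)/25) = 1.
  m_7 = 25*1 - 17 = 8, d_7 = (414 - 8^2)/25 = 350/25 = 14, a_7 = floor((20 + 8)/14) = 2.
  m_8 = 14*2 - 8 = 20, d_8 = (414 - 20^2)/14 = 14/14 = 1, a_8 = floor((20 + 20)/1) = 40.
  m_9 = 1*40 - 20 = 20, d_9 = (414 - 20^2)/1 = 14/1 = 14: (m_9, d_9) = (m_1, d_1) = (20, 14), so from here the quotients repeat a_1, ..., a_8; the period length is 8.
Hence the expansion of sqrt(414) is a_0 = 20 followed by the repeating block 2, 1, 7, 2, 7, 1, 2, 40 (period 8).

[20; overline(2, 1, 7, 2, 7, 1, 2, 40)]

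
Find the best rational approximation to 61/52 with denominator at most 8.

Expand x = 61/52 as a continued fraction with the Euclidean algorithm:
  61 = 1*52 + 9, so a_0 = 1.
  52 = 5*9 + 7, so a_1 = 5.
  9 = 1*7 + 2, so a_2 = 1.
  7 = 3*2 + 1, so a_3 = 3.
  2 = 2*1 + 0, so a_4 = 2.
so x = [1; 5, 1, 3, 2].
Convergents (p_i = a_i*p_{i-1} + p_{i-2}, q_i = a_i*q_{i-1} + q_{i-2} with p_{-2}=0, p_{-1}=1, q_{-2}=1, q_{-1}=0), until the denominator exceeds 8:
  i=0: a_0=1, p_0 = 1*1 + 0 = 1, q_0 = 1*0 + 1 = 1.
  i=1: a_1=5, p_1 = 5*1 + 1 = 6, q_1 = 5*1 + 0 = 5.
  i=2: a_2=1, p_2 = 1*6 + 1 = 7, q_2 = 1*5 + 1 = 6.
  i=3: a_3=3, p_3 = 3*7 + 6 = 27, q_3 = 3*6 + 5 = 23.
q_3 = 23 > 8, so the last convergent with denominator <= 8 is p_2/q_2 = 7/6.
The closest fraction with denominator <= 8 is either p_2/q_2 or the intermediate fraction (k*p_2 + p_1)/(k*q_2 + q_1) with the largest k >= 1 whose denominator stays <= 8; these approach x as k grows, and every other convergent or intermediate fraction in range is farther away.
Largest k: floor((8 - q_1)/q_2) = floor((8 - 5)/6) = 0.
Since k = 0, no intermediate fraction beyond p_2/q_2 has denominator <= 8, so the convergent 7/6 is the closest (its error is |61*6 - 7*52|/(52*6) = 2/312).

7/6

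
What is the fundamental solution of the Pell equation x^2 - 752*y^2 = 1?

First expand sqrt(752) as a continued fraction. With x_i = (sqrt(752) + m_i)/d_i and (m_0, d_0) = (0, 1): a_0 = floor(sqrt(752)) = 27, since 27^2 = 729 <= 752 < 784 = 28^2.
Iterate m_{i+1} = d_i*a_i - m_i, d_{i+1} = (752 - m_{i+1}^2)/d_i, a_{i+1} = floor((a_0 + m_{i+1})/d_{i+1}):
  m_1 = 1*27 - 0 = 27, d_1 = (752 - 27^2)/1 = 23/1 = 23, a_1 = floor((27 + 27)/23) = 2.
  m_2 = 23*2 - 27 = 19, d_2 = (752 - 19^2)/23 = 391/23 = 17, a_2 = floor((27 + 19)/17) = 2.
  m_3 = 17*2 - 19 = 15, d_3 = (752 - 15^2)/17 = 527/17 = 31, a_3 = floor((27 + 15)/31) = 1.
  m_4 = 31*1 - 15 = 16, d_4 = (752 - 16^2)/31 = 496/31 = 16, a_4 = floor((27 + 16)/16) = 2.
  m_5 = 16*2 - 16 = 16, d_5 = (752 - 16^2)/16 = 496/16 = 31, a_5 = floor((27 + 16)/31) = 1.
  m_6 = 31*1 - 16 = 15, d_6 = (752 - 15^2)/31 = 527/31 = 17, a_6 = floor((27 + 15)/17) = 2.
  m_7 = 17*2 - 15 = 19, d_7 = (752 - 19^2)/17 = 391/17 = 23, a_7 = floor((27 + 19)/23) = 2.
  m_8 = 23*2 - 19 = 27, d_8 = (752 - 27^2)/23 = 23/23 = 1, a_8 = floor((27 + 27)/1) = 54.
  m_9 = 1*54 - 27 = 27, d_9 = (752 - 27^2)/1 = 23/1 = 23: (m_9, d_9) = (m_1, d_1) = (27, 23), so from here the quotients repeat a_1, ..., a_8; the period length is 8.
So sqrt(752) = [27; (2, 2, 1, 2, 1, 2, 2, 54)] with period length k = 8.
k is even, so the fundamental solution of x^2 - 752y^2 = 1 is (p_{k-1}, q_{k-1}) = (p_7, q_7); compute convergents through index 7.
Convergents (p_i = a_i*p_{i-1} + p_{i-2}, q_i = a_i*q_{i-1} + q_{i-2} with p_{-2}=0, p_{-1}=1, q_{-2}=1, q_{-1}=0):
  i=0: a_0=27, p_0 = 27*1 + 0 = 27, q_0 = 27*0 + 1 = 1.
  i=1: a_1=2, p_1 = 2*27 + 1 = 55, q_1 = 2*1 + 0 = 2.
  i=2: a_2=2, p_2 = 2*55 + 27 = 137, q_2 = 2*2 + 1 = 5.
  i=3: a_3=1, p_3 = 1*137 + 55 = 192, q_3 = 1*5 + 2 = 7.
  i=4: a_4=2, p_4 = 2*192 + 137 = 521, q_4 = 2*7 + 5 = 19.
  i=5: a_5=1, p_5 = 1*521 + 192 = 713, q_5 = 1*19 + 7 = 26.
  i=6: a_6=2, p_6 = 2*713 + 521 = 1947, q_6 = 2*26 + 19 = 71.
  i=7: a_7=2, p_7 = 2*1947 + 713 = 4607, q_7 = 2*71 + 26 = 168.
Check: 4607^2 - 752*168^2 = 21224449 - 21224448 = 1, so (x, y) = (4607, 168) solves the equation, and by the theorem it is the least positive solution.

(x, y) = (4607, 168)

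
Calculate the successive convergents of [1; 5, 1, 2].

1/1, 6/5, 7/6, 20/17

Using the convergent recurrence p_i = a_i*p_{i-1} + p_{i-2}, q_i = a_i*q_{i-1} + q_{i-2} with p_{-2}=0, p_{-1}=1, q_{-2}=1, q_{-1}=0:
  i=0: a_0=1, p_0 = 1*1 + 0 = 1, q_0 = 1*0 + 1 = 1.
  i=1: a_1=5, p_1 = 5*1 + 1 = 6, q_1 = 5*1 + 0 = 5.
  i=2: a_2=1, p_2 = 1*6 + 1 = 7, q_2 = 1*5 + 1 = 6.
  i=3: a_3=2, p_3 = 2*7 + 6 = 20, q_3 = 2*6 + 5 = 17.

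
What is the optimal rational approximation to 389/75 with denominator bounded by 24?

83/16

Expand x = 389/75 as a continued fraction with the Euclidean algorithm:
  389 = 5*75 + 14, so a_0 = 5.
  75 = 5*14 + 5, so a_1 = 5.
  14 = 2*5 + 4, so a_2 = 2.
  5 = 1*4 + 1, so a_3 = 1.
  4 = 4*1 + 0, so a_4 = 4.
so x = [5; 5, 2, 1, 4].
Convergents (p_i = a_i*p_{i-1} + p_{i-2}, q_i = a_i*q_{i-1} + q_{i-2} with p_{-2}=0, p_{-1}=1, q_{-2}=1, q_{-1}=0), until the denominator exceeds 24:
  i=0: a_0=5, p_0 = 5*1 + 0 = 5, q_0 = 5*0 + 1 = 1.
  i=1: a_1=5, p_1 = 5*5 + 1 = 26, q_1 = 5*1 + 0 = 5.
  i=2: a_2=2, p_2 = 2*26 + 5 = 57, q_2 = 2*5 + 1 = 11.
  i=3: a_3=1, p_3 = 1*57 + 26 = 83, q_3 = 1*11 + 5 = 16.
  i=4: a_4=4, p_4 = 4*83 + 57 = 389, q_4 = 4*16 + 11 = 75.
q_4 = 75 > 24, so the last convergent with denominator <= 24 is p_3/q_3 = 83/16.
The closest fraction with denominator <= 24 is either p_3/q_3 or the intermediate fraction (k*p_3 + p_2)/(k*q_3 + q_2) with the largest k >= 1 whose denominator stays <= 24; these approach x as k grows, and every other convergent or intermediate fraction in range is farther away.
Largest k: floor((24 - q_2)/q_3) = floor((24 - 11)/16) = 0.
Since k = 0, no intermediate fraction beyond p_3/q_3 has denominator <= 24, so the convergent 83/16 is the closest (its error is |389*16 - 83*75|/(75*16) = 1/1200).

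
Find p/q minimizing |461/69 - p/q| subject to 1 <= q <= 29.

147/22

Expand x = 461/69 as a continued fraction with the Euclidean algorithm:
  461 = 6*69 + 47, so a_0 = 6.
  69 = 1*47 + 22, so a_1 = 1.
  47 = 2*22 + 3, so a_2 = 2.
  22 = 7*3 + 1, so a_3 = 7.
  3 = 3*1 + 0, so a_4 = 3.
so x = [6; 1, 2, 7, 3].
Convergents (p_i = a_i*p_{i-1} + p_{i-2}, q_i = a_i*q_{i-1} + q_{i-2} with p_{-2}=0, p_{-1}=1, q_{-2}=1, q_{-1}=0), until the denominator exceeds 29:
  i=0: a_0=6, p_0 = 6*1 + 0 = 6, q_0 = 6*0 + 1 = 1.
  i=1: a_1=1, p_1 = 1*6 + 1 = 7, q_1 = 1*1 + 0 = 1.
  i=2: a_2=2, p_2 = 2*7 + 6 = 20, q_2 = 2*1 + 1 = 3.
  i=3: a_3=7, p_3 = 7*20 + 7 = 147, q_3 = 7*3 + 1 = 22.
  i=4: a_4=3, p_4 = 3*147 + 20 = 461, q_4 = 3*22 + 3 = 69.
q_4 = 69 > 29, so the last convergent with denominator <= 29 is p_3/q_3 = 147/22.
The closest fraction with denominator <= 29 is either p_3/q_3 or the intermediate fraction (k*p_3 + p_2)/(k*q_3 + q_2) with the largest k >= 1 whose denominator stays <= 29; these approach x as k grows, and every other convergent or intermediate fraction in range is farther away.
Largest k: floor((29 - q_2)/q_3) = floor((29 - 3)/22) = 1.
That gives (1*147 + 20)/(1*22 + 3) = 167/25.
Compare the errors: |x - 147/22| = |461*22 - 147*69|/(69*22) = 1/1518, and |x - 167/25| = |461*25 - 167*69|/(69*25) = 2/1725.
Cross-multiplying, 1*1725 = 1725 < 3036 = 2*1518, so 1/1518 is smaller: the convergent 147/22 is closer to x than 167/25.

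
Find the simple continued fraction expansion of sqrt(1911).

[43; (1, 2, 1, 1, 28, 1, 1, 2, 1, 86)]

Write x_i = (sqrt(1911) + m_i)/d_i with (m_0, d_0) = (0, 1). a_0 = floor(sqrt(1911)) = 43, since 43^2 = 1849 <= 1911 < 1936 = 44^2.
Iterate m_{i+1} = d_i*a_i - m_i, d_{i+1} = (1911 - m_{i+1}^2)/d_i, a_{i+1} = floor((a_0 + m_{i+1})/d_{i+1}):
  m_1 = 1*43 - 0 = 43, d_1 = (1911 - 43^2)/1 = 62/1 = 62, a_1 = floor((43 + 43)/62) = 1.
  m_2 = 62*1 - 43 = 19, d_2 = (1911 - 19^2)/62 = 1550/62 = 25, a_2 = floor((43 + 19)/25) = 2.
  m_3 = 25*2 - 19 = 31, d_3 = (1911 - 31^2)/25 = 950/25 = 38, a_3 = floor((43 + 31)/38) = 1.
  m_4 = 38*1 - 31 = 7, d_4 = (1911 - 7^2)/38 = 1862/38 = 49, a_4 = floor((43 + 7)/49) = 1.
  m_5 = 49*1 - 7 = 42, d_5 = (1911 - 42^2)/49 = 147/49 = 3, a_5 = floor((43 + 42)/3) = 28.
  m_6 = 3*28 - 42 = 42, d_6 = (1911 - 42^2)/3 = 147/3 = 49, a_6 = floor((43 + 42)/49) = 1.
  m_7 = 49*1 - 42 = 7, d_7 = (1911 - 7^2)/49 = 1862/49 = 38, a_7 = floor((43 + 7)/38) = 1.
  m_8 = 38*1 - 7 = 31, d_8 = (1911 - 31^2)/38 = 950/38 = 25, a_8 = floor((43 + 31)/25) = 2.
  m_9 = 25*2 - 31 = 19, d_9 = (1911 - 19^2)/25 = 1550/25 = 62, a_9 = floor((43 + 19)/62) = 1.
  m_10 = 62*1 - 19 = 43, d_10 = (1911 - 43^2)/62 = 62/62 = 1, a_10 = floor((43 + 43)/1) = 86.
  m_11 = 1*86 - 43 = 43, d_11 = (1911 - 43^2)/1 = 62/1 = 62: (m_11, d_11) = (m_1, d_1) = (43, 62), so from here the quotients repeat a_1, ..., a_10; the period length is 10.
Hence the expansion of sqrt(1911) is a_0 = 43 followed by the repeating block 1, 2, 1, 1, 28, 1, 1, 2, 1, 86 (period 10).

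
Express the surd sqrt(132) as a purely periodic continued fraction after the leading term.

[11; (2, 22)]

Write x_i = (sqrt(132) + m_i)/d_i with (m_0, d_0) = (0, 1). a_0 = floor(sqrt(132)) = 11, since 11^2 = 121 <= 132 < 144 = 12^2.
Iterate m_{i+1} = d_i*a_i - m_i, d_{i+1} = (132 - m_{i+1}^2)/d_i, a_{i+1} = floor((a_0 + m_{i+1})/d_{i+1}):
  m_1 = 1*11 - 0 = 11, d_1 = (132 - 11^2)/1 = 11/1 = 11, a_1 = floor((11 + 11)/11) = 2.
  m_2 = 11*2 - 11 = 11, d_2 = (132 - 11^2)/11 = 11/11 = 1, a_2 = floor((11 + 11)/1) = 22.
  m_3 = 1*22 - 11 = 11, d_3 = (132 - 11^2)/1 = 11/1 = 11: (m_3, d_3) = (m_1, d_1) = (11, 11), so from here the quotients repeat a_1, a_2; the period length is 2.
Hence the expansion of sqrt(132) is a_0 = 11 followed by the repeating block 2, 22 (period 2).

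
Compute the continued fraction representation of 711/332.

[2; 7, 15, 1, 2]

Run the Euclidean algorithm on 711 and 332; the successive quotients are the partial quotients a_0, a_1, ... (each step inverts the fractional part left over by the previous one):
  711 = 2*332 + 47, so a_0 = 2.
  332 = 7*47 + 3, so a_1 = 7.
  47 = 15*3 + 2, so a_2 = 15.
  3 = 1*2 + 1, so a_3 = 1.
  2 = 2*1 + 0, so a_4 = 2.
The remainder reaches 0 after 5 divisions, so the expansion has 5 partial quotients, read off in order.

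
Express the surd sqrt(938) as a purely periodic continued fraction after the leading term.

Write x_i = (sqrt(938) + m_i)/d_i with (m_0, d_0) = (0, 1). a_0 = floor(sqrt(938)) = 30, since 30^2 = 900 <= 938 < 961 = 31^2.
Iterate m_{i+1} = d_i*a_i - m_i, d_{i+1} = (938 - m_{i+1}^2)/d_i, a_{i+1} = floor((a_0 + m_{i+1})/d_{i+1}):
  m_1 = 1*30 - 0 = 30, d_1 = (938 - 30^2)/1 = 38/1 = 38, a_1 = floor((30 + 30)/38) = 1.
  m_2 = 38*1 - 30 = 8, d_2 = (938 - 8^2)/38 = 874/38 = 23, a_2 = floor((30 + 8)/23) = 1.
  m_3 = 23*1 - 8 = 15, d_3 = (938 - 15^2)/23 = 713/23 = 31, a_3 = floor((30 + 15)/31) = 1.
  m_4 = 31*1 - 15 = 16, d_4 = (938 - 16^2)/31 = 682/31 = 22, a_4 = floor((30 + 16)/22) = 2.
  m_5 = 22*2 - 16 = 28, d_5 = (938 - 28^2)/22 = 154/22 = 7, a_5 = floor((30 + 28)/7) = 8.
  m_6 = 7*8 - 28 = 28, d_6 = (938 - 28^2)/7 = 154/7 = 22, a_6 = floor((30 + 28)/22) = 2.
  m_7 = 22*2 - 28 = 16, d_7 = (938 - 16^2)/22 = 682/22 = 31, a_7 = floor((30 + 16)/31) = 1.
  m_8 = 31*1 - 16 = 15, d_8 = (938 - 15^2)/31 = 713/31 = 23, a_8 = floor((30 + 15)/23) = 1.
  m_9 = 23*1 - 15 = 8, d_9 = (938 - 8^2)/23 = 874/23 = 38, a_9 = floor((30 + 8)/38) = 1.
  m_10 = 38*1 - 8 = 30, d_10 = (938 - 30^2)/38 = 38/38 = 1, a_10 = floor((30 + 30)/1) = 60.
  m_11 = 1*60 - 30 = 30, d_11 = (938 - 30^2)/1 = 38/1 = 38: (m_11, d_11) = (m_1, d_1) = (30, 38), so from here the quotients repeat a_1, ..., a_10; the period length is 10.
Hence the expansion of sqrt(938) is a_0 = 30 followed by the repeating block 1, 1, 1, 2, 8, 2, 1, 1, 1, 60 (period 10).

[30; (1, 1, 1, 2, 8, 2, 1, 1, 1, 60)]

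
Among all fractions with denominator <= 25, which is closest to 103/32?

74/23

Expand x = 103/32 as a continued fraction with the Euclidean algorithm:
  103 = 3*32 + 7, so a_0 = 3.
  32 = 4*7 + 4, so a_1 = 4.
  7 = 1*4 + 3, so a_2 = 1.
  4 = 1*3 + 1, so a_3 = 1.
  3 = 3*1 + 0, so a_4 = 3.
so x = [3; 4, 1, 1, 3].
Convergents (p_i = a_i*p_{i-1} + p_{i-2}, q_i = a_i*q_{i-1} + q_{i-2} with p_{-2}=0, p_{-1}=1, q_{-2}=1, q_{-1}=0), until the denominator exceeds 25:
  i=0: a_0=3, p_0 = 3*1 + 0 = 3, q_0 = 3*0 + 1 = 1.
  i=1: a_1=4, p_1 = 4*3 + 1 = 13, q_1 = 4*1 + 0 = 4.
  i=2: a_2=1, p_2 = 1*13 + 3 = 16, q_2 = 1*4 + 1 = 5.
  i=3: a_3=1, p_3 = 1*16 + 13 = 29, q_3 = 1*5 + 4 = 9.
  i=4: a_4=3, p_4 = 3*29 + 16 = 103, q_4 = 3*9 + 5 = 32.
q_4 = 32 > 25, so the last convergent with denominator <= 25 is p_3/q_3 = 29/9.
The closest fraction with denominator <= 25 is either p_3/q_3 or the intermediate fraction (k*p_3 + p_2)/(k*q_3 + q_2) with the largest k >= 1 whose denominator stays <= 25; these approach x as k grows, and every other convergent or intermediate fraction in range is farther away.
Largest k: floor((25 - q_2)/q_3) = floor((25 - 5)/9) = 2.
That gives (2*29 + 16)/(2*9 + 5) = 74/23.
Compare the errors: |x - 29/9| = |103*9 - 29*32|/(32*9) = 1/288, and |x - 74/23| = |103*23 - 74*32|/(32*23) = 1/736.
Cross-multiplying, 1*288 = 288 < 736 = 1*736, so 1/736 is smaller: the intermediate fraction 74/23 is closer to x than 29/9.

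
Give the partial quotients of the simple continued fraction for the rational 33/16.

Run the Euclidean algorithm on 33 and 16; the successive quotients are the partial quotients a_0, a_1, ... (each step inverts the fractional part left over by the previous one):
  33 = 2*16 + 1, so a_0 = 2.
  16 = 16*1 + 0, so a_1 = 16.
The remainder reaches 0 after 2 divisions, so the expansion has 2 partial quotients, read off in order.

[2; 16]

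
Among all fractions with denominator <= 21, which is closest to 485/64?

144/19

Expand x = 485/64 as a continued fraction with the Euclidean algorithm:
  485 = 7*64 + 37, so a_0 = 7.
  64 = 1*37 + 27, so a_1 = 1.
  37 = 1*27 + 10, so a_2 = 1.
  27 = 2*10 + 7, so a_3 = 2.
  10 = 1*7 + 3, so a_4 = 1.
  7 = 2*3 + 1, so a_5 = 2.
  3 = 3*1 + 0, so a_6 = 3.
so x = [7; 1, 1, 2, 1, 2, 3].
Convergents (p_i = a_i*p_{i-1} + p_{i-2}, q_i = a_i*q_{i-1} + q_{i-2} with p_{-2}=0, p_{-1}=1, q_{-2}=1, q_{-1}=0), until the denominator exceeds 21:
  i=0: a_0=7, p_0 = 7*1 + 0 = 7, q_0 = 7*0 + 1 = 1.
  i=1: a_1=1, p_1 = 1*7 + 1 = 8, q_1 = 1*1 + 0 = 1.
  i=2: a_2=1, p_2 = 1*8 + 7 = 15, q_2 = 1*1 + 1 = 2.
  i=3: a_3=2, p_3 = 2*15 + 8 = 38, q_3 = 2*2 + 1 = 5.
  i=4: a_4=1, p_4 = 1*38 + 15 = 53, q_4 = 1*5 + 2 = 7.
  i=5: a_5=2, p_5 = 2*53 + 38 = 144, q_5 = 2*7 + 5 = 19.
  i=6: a_6=3, p_6 = 3*144 + 53 = 485, q_6 = 3*19 + 7 = 64.
q_6 = 64 > 21, so the last convergent with denominator <= 21 is p_5/q_5 = 144/19.
The closest fraction with denominator <= 21 is either p_5/q_5 or the intermediate fraction (k*p_5 + p_4)/(k*q_5 + q_4) with the largest k >= 1 whose denominator stays <= 21; these approach x as k grows, and every other convergent or intermediate fraction in range is farther away.
Largest k: floor((21 - q_4)/q_5) = floor((21 - 7)/19) = 0.
Since k = 0, no intermediate fraction beyond p_5/q_5 has denominator <= 21, so the convergent 144/19 is the closest (its error is |485*19 - 144*64|/(64*19) = 1/1216).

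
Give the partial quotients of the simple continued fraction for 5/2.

[2; 2]

Run the Euclidean algorithm on 5 and 2; the successive quotients are the partial quotients a_0, a_1, ... (each step inverts the fractional part left over by the previous one):
  5 = 2*2 + 1, so a_0 = 2.
  2 = 2*1 + 0, so a_1 = 2.
The remainder reaches 0 after 2 divisions, so the expansion has 2 partial quotients, read off in order.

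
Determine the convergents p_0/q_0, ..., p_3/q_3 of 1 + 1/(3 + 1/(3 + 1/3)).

1/1, 4/3, 13/10, 43/33

Using the convergent recurrence p_i = a_i*p_{i-1} + p_{i-2}, q_i = a_i*q_{i-1} + q_{i-2} with p_{-2}=0, p_{-1}=1, q_{-2}=1, q_{-1}=0:
  i=0: a_0=1, p_0 = 1*1 + 0 = 1, q_0 = 1*0 + 1 = 1.
  i=1: a_1=3, p_1 = 3*1 + 1 = 4, q_1 = 3*1 + 0 = 3.
  i=2: a_2=3, p_2 = 3*4 + 1 = 13, q_2 = 3*3 + 1 = 10.
  i=3: a_3=3, p_3 = 3*13 + 4 = 43, q_3 = 3*10 + 3 = 33.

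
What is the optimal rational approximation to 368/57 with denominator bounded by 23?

Expand x = 368/57 as a continued fraction with the Euclidean algorithm:
  368 = 6*57 + 26, so a_0 = 6.
  57 = 2*26 + 5, so a_1 = 2.
  26 = 5*5 + 1, so a_2 = 5.
  5 = 5*1 + 0, so a_3 = 5.
so x = [6; 2, 5, 5].
Convergents (p_i = a_i*p_{i-1} + p_{i-2}, q_i = a_i*q_{i-1} + q_{i-2} with p_{-2}=0, p_{-1}=1, q_{-2}=1, q_{-1}=0), until the denominator exceeds 23:
  i=0: a_0=6, p_0 = 6*1 + 0 = 6, q_0 = 6*0 + 1 = 1.
  i=1: a_1=2, p_1 = 2*6 + 1 = 13, q_1 = 2*1 + 0 = 2.
  i=2: a_2=5, p_2 = 5*13 + 6 = 71, q_2 = 5*2 + 1 = 11.
  i=3: a_3=5, p_3 = 5*71 + 13 = 368, q_3 = 5*11 + 2 = 57.
q_3 = 57 > 23, so the last convergent with denominator <= 23 is p_2/q_2 = 71/11.
The closest fraction with denominator <= 23 is either p_2/q_2 or the intermediate fraction (k*p_2 + p_1)/(k*q_2 + q_1) with the largest k >= 1 whose denominator stays <= 23; these approach x as k grows, and every other convergent or intermediate fraction in range is farther away.
Largest k: floor((23 - q_1)/q_2) = floor((23 - 2)/11) = 1.
That gives (1*71 + 13)/(1*11 + 2) = 84/13.
Compare the errors: |x - 71/11| = |368*11 - 71*57|/(57*11) = 1/627, and |x - 84/13| = |368*13 - 84*57|/(57*13) = 4/741.
Cross-multiplying, 1*741 = 741 < 2508 = 4*627, so 1/627 is smaller: the convergent 71/11 is closer to x than 84/13.

71/11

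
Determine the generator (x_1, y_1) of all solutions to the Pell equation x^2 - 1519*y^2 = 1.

First expand sqrt(1519) as a continued fraction. With x_i = (sqrt(1519) + m_i)/d_i and (m_0, d_0) = (0, 1): a_0 = floor(sqrt(1519)) = 38, since 38^2 = 1444 <= 1519 < 1521 = 39^2.
Iterate m_{i+1} = d_i*a_i - m_i, d_{i+1} = (1519 - m_{i+1}^2)/d_i, a_{i+1} = floor((a_0 + m_{i+1})/d_{i+1}):
  m_1 = 1*38 - 0 = 38, d_1 = (1519 - 38^2)/1 = 75/1 = 75, a_1 = floor((38 + 38)/75) = 1.
  m_2 = 75*1 - 38 = 37, d_2 = (1519 - 37^2)/75 = 150/75 = 2, a_2 = floor((38 + 37)/2) = 37.
  m_3 = 2*37 - 37 = 37, d_3 = (1519 - 37^2)/2 = 150/2 = 75, a_3 = floor((38 + 37)/75) = 1.
  m_4 = 75*1 - 37 = 38, d_4 = (1519 - 38^2)/75 = 75/75 = 1, a_4 = floor((38 + 38)/1) = 76.
  m_5 = 1*76 - 38 = 38, d_5 = (1519 - 38^2)/1 = 75/1 = 75: (m_5, d_5) = (m_1, d_1) = (38, 75), so from here the quotients repeat a_1, ..., a_4; the period length is 4.
So sqrt(1519) = [38; (1, 37, 1, 76)] with period length k = 4.
k is even, so the fundamental solution of x^2 - 1519y^2 = 1 is (p_{k-1}, q_{k-1}) = (p_3, q_3); compute convergents through index 3.
Convergents (p_i = a_i*p_{i-1} + p_{i-2}, q_i = a_i*q_{i-1} + q_{i-2} with p_{-2}=0, p_{-1}=1, q_{-2}=1, q_{-1}=0):
  i=0: a_0=38, p_0 = 38*1 + 0 = 38, q_0 = 38*0 + 1 = 1.
  i=1: a_1=1, p_1 = 1*38 + 1 = 39, q_1 = 1*1 + 0 = 1.
  i=2: a_2=37, p_2 = 37*39 + 38 = 1481, q_2 = 37*1 + 1 = 38.
  i=3: a_3=1, p_3 = 1*1481 + 39 = 1520, q_3 = 1*38 + 1 = 39.
Check: 1520^2 - 1519*39^2 = 2310400 - 2310399 = 1, so (x, y) = (1520, 39) solves the equation, and by the theorem it is the least positive solution.

(x, y) = (1520, 39)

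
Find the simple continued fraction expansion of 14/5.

Run the Euclidean algorithm on 14 and 5; the successive quotients are the partial quotients a_0, a_1, ... (each step inverts the fractional part left over by the previous one):
  14 = 2*5 + 4, so a_0 = 2.
  5 = 1*4 + 1, so a_1 = 1.
  4 = 4*1 + 0, so a_2 = 4.
The remainder reaches 0 after 3 divisions, so the expansion has 3 partial quotients, read off in order.

[2; 1, 4]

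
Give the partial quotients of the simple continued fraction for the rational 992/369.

[2; 1, 2, 4, 1, 3, 1, 4]

Run the Euclidean algorithm on 992 and 369; the successive quotients are the partial quotients a_0, a_1, ... (each step inverts the fractional part left over by the previous one):
  992 = 2*369 + 254, so a_0 = 2.
  369 = 1*254 + 115, so a_1 = 1.
  254 = 2*115 + 24, so a_2 = 2.
  115 = 4*24 + 19, so a_3 = 4.
  24 = 1*19 + 5, so a_4 = 1.
  19 = 3*5 + 4, so a_5 = 3.
  5 = 1*4 + 1, so a_6 = 1.
  4 = 4*1 + 0, so a_7 = 4.
The remainder reaches 0 after 8 divisions, so the expansion has 8 partial quotients, read off in order.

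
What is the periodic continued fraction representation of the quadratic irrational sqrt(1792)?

[42; (3, 84)]

Write x_i = (sqrt(1792) + m_i)/d_i with (m_0, d_0) = (0, 1). a_0 = floor(sqrt(1792)) = 42, since 42^2 = 1764 <= 1792 < 1849 = 43^2.
Iterate m_{i+1} = d_i*a_i - m_i, d_{i+1} = (1792 - m_{i+1}^2)/d_i, a_{i+1} = floor((a_0 + m_{i+1})/d_{i+1}):
  m_1 = 1*42 - 0 = 42, d_1 = (1792 - 42^2)/1 = 28/1 = 28, a_1 = floor((42 + 42)/28) = 3.
  m_2 = 28*3 - 42 = 42, d_2 = (1792 - 42^2)/28 = 28/28 = 1, a_2 = floor((42 + 42)/1) = 84.
  m_3 = 1*84 - 42 = 42, d_3 = (1792 - 42^2)/1 = 28/1 = 28: (m_3, d_3) = (m_1, d_1) = (42, 28), so from here the quotients repeat a_1, a_2; the period length is 2.
Hence the expansion of sqrt(1792) is a_0 = 42 followed by the repeating block 3, 84 (period 2).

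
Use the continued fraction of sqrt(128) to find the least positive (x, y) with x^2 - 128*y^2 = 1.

First expand sqrt(128) as a continued fraction. With x_i = (sqrt(128) + m_i)/d_i and (m_0, d_0) = (0, 1): a_0 = floor(sqrt(128)) = 11, since 11^2 = 121 <= 128 < 144 = 12^2.
Iterate m_{i+1} = d_i*a_i - m_i, d_{i+1} = (128 - m_{i+1}^2)/d_i, a_{i+1} = floor((a_0 + m_{i+1})/d_{i+1}):
  m_1 = 1*11 - 0 = 11, d_1 = (128 - 11^2)/1 = 7/1 = 7, a_1 = floor((11 + 11)/7) = 3.
  m_2 = 7*3 - 11 = 10, d_2 = (128 - 10^2)/7 = 28/7 = 4, a_2 = floor((11 + 10)/4) = 5.
  m_3 = 4*5 - 10 = 10, d_3 = (128 - 10^2)/4 = 28/4 = 7, a_3 = floor((11 + 10)/7) = 3.
  m_4 = 7*3 - 10 = 11, d_4 = (128 - 11^2)/7 = 7/7 = 1, a_4 = floor((11 + 11)/1) = 22.
  m_5 = 1*22 - 11 = 11, d_5 = (128 - 11^2)/1 = 7/1 = 7: (m_5, d_5) = (m_1, d_1) = (11, 7), so from here the quotients repeat a_1, ..., a_4; the period length is 4.
So sqrt(128) = [11; (3, 5, 3, 22)] with period length k = 4.
k is even, so the fundamental solution of x^2 - 128y^2 = 1 is (p_{k-1}, q_{k-1}) = (p_3, q_3); compute convergents through index 3.
Convergents (p_i = a_i*p_{i-1} + p_{i-2}, q_i = a_i*q_{i-1} + q_{i-2} with p_{-2}=0, p_{-1}=1, q_{-2}=1, q_{-1}=0):
  i=0: a_0=11, p_0 = 11*1 + 0 = 11, q_0 = 11*0 + 1 = 1.
  i=1: a_1=3, p_1 = 3*11 + 1 = 34, q_1 = 3*1 + 0 = 3.
  i=2: a_2=5, p_2 = 5*34 + 11 = 181, q_2 = 5*3 + 1 = 16.
  i=3: a_3=3, p_3 = 3*181 + 34 = 577, q_3 = 3*16 + 3 = 51.
Check: 577^2 - 128*51^2 = 332929 - 332928 = 1, so (x, y) = (577, 51) solves the equation, and by the theorem it is the least positive solution.

(x, y) = (577, 51)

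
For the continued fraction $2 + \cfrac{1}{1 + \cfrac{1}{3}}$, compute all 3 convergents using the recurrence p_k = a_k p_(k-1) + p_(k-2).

2/1, 3/1, 11/4

Using the convergent recurrence p_i = a_i*p_{i-1} + p_{i-2}, q_i = a_i*q_{i-1} + q_{i-2} with p_{-2}=0, p_{-1}=1, q_{-2}=1, q_{-1}=0:
  i=0: a_0=2, p_0 = 2*1 + 0 = 2, q_0 = 2*0 + 1 = 1.
  i=1: a_1=1, p_1 = 1*2 + 1 = 3, q_1 = 1*1 + 0 = 1.
  i=2: a_2=3, p_2 = 3*3 + 2 = 11, q_2 = 3*1 + 1 = 4.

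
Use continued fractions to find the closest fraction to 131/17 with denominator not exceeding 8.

54/7

Expand x = 131/17 as a continued fraction with the Euclidean algorithm:
  131 = 7*17 + 12, so a_0 = 7.
  17 = 1*12 + 5, so a_1 = 1.
  12 = 2*5 + 2, so a_2 = 2.
  5 = 2*2 + 1, so a_3 = 2.
  2 = 2*1 + 0, so a_4 = 2.
so x = [7; 1, 2, 2, 2].
Convergents (p_i = a_i*p_{i-1} + p_{i-2}, q_i = a_i*q_{i-1} + q_{i-2} with p_{-2}=0, p_{-1}=1, q_{-2}=1, q_{-1}=0), until the denominator exceeds 8:
  i=0: a_0=7, p_0 = 7*1 + 0 = 7, q_0 = 7*0 + 1 = 1.
  i=1: a_1=1, p_1 = 1*7 + 1 = 8, q_1 = 1*1 + 0 = 1.
  i=2: a_2=2, p_2 = 2*8 + 7 = 23, q_2 = 2*1 + 1 = 3.
  i=3: a_3=2, p_3 = 2*23 + 8 = 54, q_3 = 2*3 + 1 = 7.
  i=4: a_4=2, p_4 = 2*54 + 23 = 131, q_4 = 2*7 + 3 = 17.
q_4 = 17 > 8, so the last convergent with denominator <= 8 is p_3/q_3 = 54/7.
The closest fraction with denominator <= 8 is either p_3/q_3 or the intermediate fraction (k*p_3 + p_2)/(k*q_3 + q_2) with the largest k >= 1 whose denominator stays <= 8; these approach x as k grows, and every other convergent or intermediate fraction in range is farther away.
Largest k: floor((8 - q_2)/q_3) = floor((8 - 3)/7) = 0.
Since k = 0, no intermediate fraction beyond p_3/q_3 has denominator <= 8, so the convergent 54/7 is the closest (its error is |131*7 - 54*17|/(17*7) = 1/119).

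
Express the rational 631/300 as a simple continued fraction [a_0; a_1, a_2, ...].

[2; 9, 1, 2, 10]

Run the Euclidean algorithm on 631 and 300; the successive quotients are the partial quotients a_0, a_1, ... (each step inverts the fractional part left over by the previous one):
  631 = 2*300 + 31, so a_0 = 2.
  300 = 9*31 + 21, so a_1 = 9.
  31 = 1*21 + 10, so a_2 = 1.
  21 = 2*10 + 1, so a_3 = 2.
  10 = 10*1 + 0, so a_4 = 10.
The remainder reaches 0 after 5 divisions, so the expansion has 5 partial quotients, read off in order.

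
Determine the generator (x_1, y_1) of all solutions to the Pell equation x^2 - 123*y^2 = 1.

First expand sqrt(123) as a continued fraction. With x_i = (sqrt(123) + m_i)/d_i and (m_0, d_0) = (0, 1): a_0 = floor(sqrt(123)) = 11, since 11^2 = 121 <= 123 < 144 = 12^2.
Iterate m_{i+1} = d_i*a_i - m_i, d_{i+1} = (123 - m_{i+1}^2)/d_i, a_{i+1} = floor((a_0 + m_{i+1})/d_{i+1}):
  m_1 = 1*11 - 0 = 11, d_1 = (123 - 11^2)/1 = 2/1 = 2, a_1 = floor((11 + 11)/2) = 11.
  m_2 = 2*11 - 11 = 11, d_2 = (123 - 11^2)/2 = 2/2 = 1, a_2 = floor((11 + 11)/1) = 22.
  m_3 = 1*22 - 11 = 11, d_3 = (123 - 11^2)/1 = 2/1 = 2: (m_3, d_3) = (m_1, d_1) = (11, 2), so from here the quotients repeat a_1, a_2; the period length is 2.
So sqrt(123) = [11; (11, 22)] with period length k = 2.
k is even, so the fundamental solution of x^2 - 123y^2 = 1 is (p_{k-1}, q_{k-1}) = (p_1, q_1); compute convergents through index 1.
Convergents (p_i = a_i*p_{i-1} + p_{i-2}, q_i = a_i*q_{i-1} + q_{i-2} with p_{-2}=0, p_{-1}=1, q_{-2}=1, q_{-1}=0):
  i=0: a_0=11, p_0 = 11*1 + 0 = 11, q_0 = 11*0 + 1 = 1.
  i=1: a_1=11, p_1 = 11*11 + 1 = 122, q_1 = 11*1 + 0 = 11.
Check: 122^2 - 123*11^2 = 14884 - 14883 = 1, so (x, y) = (122, 11) solves the equation, and by the theorem it is the least positive solution.

(x, y) = (122, 11)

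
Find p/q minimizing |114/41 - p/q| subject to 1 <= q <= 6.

Expand x = 114/41 as a continued fraction with the Euclidean algorithm:
  114 = 2*41 + 32, so a_0 = 2.
  41 = 1*32 + 9, so a_1 = 1.
  32 = 3*9 + 5, so a_2 = 3.
  9 = 1*5 + 4, so a_3 = 1.
  5 = 1*4 + 1, so a_4 = 1.
  4 = 4*1 + 0, so a_5 = 4.
so x = [2; 1, 3, 1, 1, 4].
Convergents (p_i = a_i*p_{i-1} + p_{i-2}, q_i = a_i*q_{i-1} + q_{i-2} with p_{-2}=0, p_{-1}=1, q_{-2}=1, q_{-1}=0), until the denominator exceeds 6:
  i=0: a_0=2, p_0 = 2*1 + 0 = 2, q_0 = 2*0 + 1 = 1.
  i=1: a_1=1, p_1 = 1*2 + 1 = 3, q_1 = 1*1 + 0 = 1.
  i=2: a_2=3, p_2 = 3*3 + 2 = 11, q_2 = 3*1 + 1 = 4.
  i=3: a_3=1, p_3 = 1*11 + 3 = 14, q_3 = 1*4 + 1 = 5.
  i=4: a_4=1, p_4 = 1*14 + 11 = 25, q_4 = 1*5 + 4 = 9.
q_4 = 9 > 6, so the last convergent with denominator <= 6 is p_3/q_3 = 14/5.
The closest fraction with denominator <= 6 is either p_3/q_3 or the intermediate fraction (k*p_3 + p_2)/(k*q_3 + q_2) with the largest k >= 1 whose denominator stays <= 6; these approach x as k grows, and every other convergent or intermediate fraction in range is farther away.
Largest k: floor((6 - q_2)/q_3) = floor((6 - 4)/5) = 0.
Since k = 0, no intermediate fraction beyond p_3/q_3 has denominator <= 6, so the convergent 14/5 is the closest (its error is |114*5 - 14*41|/(41*5) = 4/205).

14/5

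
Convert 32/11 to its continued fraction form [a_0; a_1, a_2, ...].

Run the Euclidean algorithm on 32 and 11; the successive quotients are the partial quotients a_0, a_1, ... (each step inverts the fractional part left over by the previous one):
  32 = 2*11 + 10, so a_0 = 2.
  11 = 1*10 + 1, so a_1 = 1.
  10 = 10*1 + 0, so a_2 = 10.
The remainder reaches 0 after 3 divisions, so the expansion has 3 partial quotients, read off in order.

[2; 1, 10]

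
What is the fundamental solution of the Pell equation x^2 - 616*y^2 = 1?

First expand sqrt(616) as a continued fraction. With x_i = (sqrt(616) + m_i)/d_i and (m_0, d_0) = (0, 1): a_0 = floor(sqrt(616)) = 24, since 24^2 = 576 <= 616 < 625 = 25^2.
Iterate m_{i+1} = d_i*a_i - m_i, d_{i+1} = (616 - m_{i+1}^2)/d_i, a_{i+1} = floor((a_0 + m_{i+1})/d_{i+1}):
  m_1 = 1*24 - 0 = 24, d_1 = (616 - 24^2)/1 = 40/1 = 40, a_1 = floor((24 + 24)/40) = 1.
  m_2 = 40*1 - 24 = 16, d_2 = (616 - 16^2)/40 = 360/40 = 9, a_2 = floor((24 + 16)/9) = 4.
  m_3 = 9*4 - 16 = 20, d_3 = (616 - 20^2)/9 = 216/9 = 24, a_3 = floor((24 + 20)/24) = 1.
  m_4 = 24*1 - 20 = 4, d_4 = (616 - 4^2)/24 = 600/24 = 25, a_4 = floor((24 + 4)/25) = 1.
  m_5 = 25*1 - 4 = 21, d_5 = (616 - 21^2)/25 = 175/25 = 7, a_5 = floor((24 + 21)/7) = 6.
  m_6 = 7*6 - 21 = 21, d_6 = (616 - 21^2)/7 = 175/7 = 25, a_6 = floor((24 + 21)/25) = 1.
  m_7 = 25*1 - 21 = 4, d_7 = (616 - 4^2)/25 = 600/25 = 24, a_7 = floor((24 + 4)/24) = 1.
  m_8 = 24*1 - 4 = 20, d_8 = (616 - 20^2)/24 = 216/24 = 9, a_8 = floor((24 + 20)/9) = 4.
  m_9 = 9*4 - 20 = 16, d_9 = (616 - 16^2)/9 = 360/9 = 40, a_9 = floor((24 + 16)/40) = 1.
  m_10 = 40*1 - 16 = 24, d_10 = (616 - 24^2)/40 = 40/40 = 1, a_10 = floor((24 + 24)/1) = 48.
  m_11 = 1*48 - 24 = 24, d_11 = (616 - 24^2)/1 = 40/1 = 40: (m_11, d_11) = (m_1, d_1) = (24, 40), so from here the quotients repeat a_1, ..., a_10; the period length is 10.
So sqrt(616) = [24; (1, 4, 1, 1, 6, 1, 1, 4, 1, 48)] with period length k = 10.
k is even, so the fundamental solution of x^2 - 616y^2 = 1 is (p_{k-1}, q_{k-1}) = (p_9, q_9); compute convergents through index 9.
Convergents (p_i = a_i*p_{i-1} + p_{i-2}, q_i = a_i*q_{i-1} + q_{i-2} with p_{-2}=0, p_{-1}=1, q_{-2}=1, q_{-1}=0):
  i=0: a_0=24, p_0 = 24*1 + 0 = 24, q_0 = 24*0 + 1 = 1.
  i=1: a_1=1, p_1 = 1*24 + 1 = 25, q_1 = 1*1 + 0 = 1.
  i=2: a_2=4, p_2 = 4*25 + 24 = 124, q_2 = 4*1 + 1 = 5.
  i=3: a_3=1, p_3 = 1*124 + 25 = 149, q_3 = 1*5 + 1 = 6.
  i=4: a_4=1, p_4 = 1*149 + 124 = 273, q_4 = 1*6 + 5 = 11.
  i=5: a_5=6, p_5 = 6*273 + 149 = 1787, q_5 = 6*11 + 6 = 72.
  i=6: a_6=1, p_6 = 1*1787 + 273 = 2060, q_6 = 1*72 + 11 = 83.
  i=7: a_7=1, p_7 = 1*2060 + 1787 = 3847, q_7 = 1*83 + 72 = 155.
  i=8: a_8=4, p_8 = 4*3847 + 2060 = 17448, q_8 = 4*155 + 83 = 703.
  i=9: a_9=1, p_9 = 1*17448 + 3847 = 21295, q_9 = 1*703 + 155 = 858.
Check: 21295^2 - 616*858^2 = 453477025 - 453477024 = 1, so (x, y) = (21295, 858) solves the equation, and by the theorem it is the least positive solution.

(x, y) = (21295, 858)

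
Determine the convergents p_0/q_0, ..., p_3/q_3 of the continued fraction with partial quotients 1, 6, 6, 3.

1/1, 7/6, 43/37, 136/117

Using the convergent recurrence p_i = a_i*p_{i-1} + p_{i-2}, q_i = a_i*q_{i-1} + q_{i-2} with p_{-2}=0, p_{-1}=1, q_{-2}=1, q_{-1}=0:
  i=0: a_0=1, p_0 = 1*1 + 0 = 1, q_0 = 1*0 + 1 = 1.
  i=1: a_1=6, p_1 = 6*1 + 1 = 7, q_1 = 6*1 + 0 = 6.
  i=2: a_2=6, p_2 = 6*7 + 1 = 43, q_2 = 6*6 + 1 = 37.
  i=3: a_3=3, p_3 = 3*43 + 7 = 136, q_3 = 3*37 + 6 = 117.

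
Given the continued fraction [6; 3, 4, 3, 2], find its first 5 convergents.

Using the convergent recurrence p_i = a_i*p_{i-1} + p_{i-2}, q_i = a_i*q_{i-1} + q_{i-2} with p_{-2}=0, p_{-1}=1, q_{-2}=1, q_{-1}=0:
  i=0: a_0=6, p_0 = 6*1 + 0 = 6, q_0 = 6*0 + 1 = 1.
  i=1: a_1=3, p_1 = 3*6 + 1 = 19, q_1 = 3*1 + 0 = 3.
  i=2: a_2=4, p_2 = 4*19 + 6 = 82, q_2 = 4*3 + 1 = 13.
  i=3: a_3=3, p_3 = 3*82 + 19 = 265, q_3 = 3*13 + 3 = 42.
  i=4: a_4=2, p_4 = 2*265 + 82 = 612, q_4 = 2*42 + 13 = 97.

6/1, 19/3, 82/13, 265/42, 612/97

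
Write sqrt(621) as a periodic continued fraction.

[24; (1, 11, 2, 11, 1, 48)]

Write x_i = (sqrt(621) + m_i)/d_i with (m_0, d_0) = (0, 1). a_0 = floor(sqrt(621)) = 24, since 24^2 = 576 <= 621 < 625 = 25^2.
Iterate m_{i+1} = d_i*a_i - m_i, d_{i+1} = (621 - m_{i+1}^2)/d_i, a_{i+1} = floor((a_0 + m_{i+1})/d_{i+1}):
  m_1 = 1*24 - 0 = 24, d_1 = (621 - 24^2)/1 = 45/1 = 45, a_1 = floor((24 + 24)/45) = 1.
  m_2 = 45*1 - 24 = 21, d_2 = (621 - 21^2)/45 = 180/45 = 4, a_2 = floor((24 + 21)/4) = 11.
  m_3 = 4*11 - 21 = 23, d_3 = (621 - 23^2)/4 = 92/4 = 23, a_3 = floor((24 + 23)/23) = 2.
  m_4 = 23*2 - 23 = 23, d_4 = (621 - 23^2)/23 = 92/23 = 4, a_4 = floor((24 + 23)/4) = 11.
  m_5 = 4*11 - 23 = 21, d_5 = (621 - 21^2)/4 = 180/4 = 45, a_5 = floor((24 + 21)/45) = 1.
  m_6 = 45*1 - 21 = 24, d_6 = (621 - 24^2)/45 = 45/45 = 1, a_6 = floor((24 + 24)/1) = 48.
  m_7 = 1*48 - 24 = 24, d_7 = (621 - 24^2)/1 = 45/1 = 45: (m_7, d_7) = (m_1, d_1) = (24, 45), so from here the quotients repeat a_1, ..., a_6; the period length is 6.
Hence the expansion of sqrt(621) is a_0 = 24 followed by the repeating block 1, 11, 2, 11, 1, 48 (period 6).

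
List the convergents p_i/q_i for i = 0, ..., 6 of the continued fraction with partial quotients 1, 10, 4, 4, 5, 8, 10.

Using the convergent recurrence p_i = a_i*p_{i-1} + p_{i-2}, q_i = a_i*q_{i-1} + q_{i-2} with p_{-2}=0, p_{-1}=1, q_{-2}=1, q_{-1}=0:
  i=0: a_0=1, p_0 = 1*1 + 0 = 1, q_0 = 1*0 + 1 = 1.
  i=1: a_1=10, p_1 = 10*1 + 1 = 11, q_1 = 10*1 + 0 = 10.
  i=2: a_2=4, p_2 = 4*11 + 1 = 45, q_2 = 4*10 + 1 = 41.
  i=3: a_3=4, p_3 = 4*45 + 11 = 191, q_3 = 4*41 + 10 = 174.
  i=4: a_4=5, p_4 = 5*191 + 45 = 1000, q_4 = 5*174 + 41 = 911.
  i=5: a_5=8, p_5 = 8*1000 + 191 = 8191, q_5 = 8*911 + 174 = 7462.
  i=6: a_6=10, p_6 = 10*8191 + 1000 = 82910, q_6 = 10*7462 + 911 = 75531.

1/1, 11/10, 45/41, 191/174, 1000/911, 8191/7462, 82910/75531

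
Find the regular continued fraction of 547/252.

[2; 5, 1, 6, 6]

Run the Euclidean algorithm on 547 and 252; the successive quotients are the partial quotients a_0, a_1, ... (each step inverts the fractional part left over by the previous one):
  547 = 2*252 + 43, so a_0 = 2.
  252 = 5*43 + 37, so a_1 = 5.
  43 = 1*37 + 6, so a_2 = 1.
  37 = 6*6 + 1, so a_3 = 6.
  6 = 6*1 + 0, so a_4 = 6.
The remainder reaches 0 after 5 divisions, so the expansion has 5 partial quotients, read off in order.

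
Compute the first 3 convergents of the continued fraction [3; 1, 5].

3/1, 4/1, 23/6

Using the convergent recurrence p_i = a_i*p_{i-1} + p_{i-2}, q_i = a_i*q_{i-1} + q_{i-2} with p_{-2}=0, p_{-1}=1, q_{-2}=1, q_{-1}=0:
  i=0: a_0=3, p_0 = 3*1 + 0 = 3, q_0 = 3*0 + 1 = 1.
  i=1: a_1=1, p_1 = 1*3 + 1 = 4, q_1 = 1*1 + 0 = 1.
  i=2: a_2=5, p_2 = 5*4 + 3 = 23, q_2 = 5*1 + 1 = 6.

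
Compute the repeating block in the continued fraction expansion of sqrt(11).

[3; (3, 6)]

Write x_i = (sqrt(11) + m_i)/d_i with (m_0, d_0) = (0, 1). a_0 = floor(sqrt(11)) = 3, since 3^2 = 9 <= 11 < 16 = 4^2.
Iterate m_{i+1} = d_i*a_i - m_i, d_{i+1} = (11 - m_{i+1}^2)/d_i, a_{i+1} = floor((a_0 + m_{i+1})/d_{i+1}):
  m_1 = 1*3 - 0 = 3, d_1 = (11 - 3^2)/1 = 2/1 = 2, a_1 = floor((3 + 3)/2) = 3.
  m_2 = 2*3 - 3 = 3, d_2 = (11 - 3^2)/2 = 2/2 = 1, a_2 = floor((3 + 3)/1) = 6.
  m_3 = 1*6 - 3 = 3, d_3 = (11 - 3^2)/1 = 2/1 = 2: (m_3, d_3) = (m_1, d_1) = (3, 2), so from here the quotients repeat a_1, a_2; the period length is 2.
Hence the expansion of sqrt(11) is a_0 = 3 followed by the repeating block 3, 6 (period 2).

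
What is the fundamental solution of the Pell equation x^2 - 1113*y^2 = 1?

First expand sqrt(1113) as a continued fraction. With x_i = (sqrt(1113) + m_i)/d_i and (m_0, d_0) = (0, 1): a_0 = floor(sqrt(1113)) = 33, since 33^2 = 1089 <= 1113 < 1156 = 34^2.
Iterate m_{i+1} = d_i*a_i - m_i, d_{i+1} = (1113 - m_{i+1}^2)/d_i, a_{i+1} = floor((a_0 + m_{i+1})/d_{i+1}):
  m_1 = 1*33 - 0 = 33, d_1 = (1113 - 33^2)/1 = 24/1 = 24, a_1 = floor((33 + 33)/24) = 2.
  m_2 = 24*2 - 33 = 15, d_2 = (1113 - 15^2)/24 = 888/24 = 37, a_2 = floor((33 + 15)/37) = 1.
  m_3 = 37*1 - 15 = 22, d_3 = (1113 - 22^2)/37 = 629/37 = 17, a_3 = floor((33 + 22)/17) = 3.
  m_4 = 17*3 - 22 = 29, d_4 = (1113 - 29^2)/17 = 272/17 = 16, a_4 = floor((33 + 29)/16) = 3.
  m_5 = 16*3 - 29 = 19, d_5 = (1113 - 19^2)/16 = 752/16 = 47, a_5 = floor((33 + 19)/47) = 1.
  m_6 = 47*1 - 19 = 28, d_6 = (1113 - 28^2)/47 = 329/47 = 7, a_6 = floor((33 + 28)/7) = 8.
  m_7 = 7*8 - 28 = 28, d_7 = (1113 - 28^2)/7 = 329/7 = 47, a_7 = floor((33 + 28)/47) = 1.
  m_8 = 47*1 - 28 = 19, d_8 = (1113 - 19^2)/47 = 752/47 = 16, a_8 = floor((33 + 19)/16) = 3.
  m_9 = 16*3 - 19 = 29, d_9 = (1113 - 29^2)/16 = 272/16 = 17, a_9 = floor((33 + 29)/17) = 3.
  m_10 = 17*3 - 29 = 22, d_10 = (1113 - 22^2)/17 = 629/17 = 37, a_10 = floor((33 + 22)/37) = 1.
  m_11 = 37*1 - 22 = 15, d_11 = (1113 - 15^2)/37 = 888/37 = 24, a_11 = floor((33 + 15)/24) = 2.
  m_12 = 24*2 - 15 = 33, d_12 = (1113 - 33^2)/24 = 24/24 = 1, a_12 = floor((33 + 33)/1) = 66.
  m_13 = 1*66 - 33 = 33, d_13 = (1113 - 33^2)/1 = 24/1 = 24: (m_13, d_13) = (m_1, d_1) = (33, 24), so from here the quotients repeat a_1, ..., a_12; the period length is 12.
So sqrt(1113) = [33; (2, 1, 3, 3, 1, 8, 1, 3, 3, 1, 2, 66)] with period length k = 12.
k is even, so the fundamental solution of x^2 - 1113y^2 = 1 is (p_{k-1}, q_{k-1}) = (p_11, q_11); compute convergents through index 11.
Convergents (p_i = a_i*p_{i-1} + p_{i-2}, q_i = a_i*q_{i-1} + q_{i-2} with p_{-2}=0, p_{-1}=1, q_{-2}=1, q_{-1}=0):
  i=0: a_0=33, p_0 = 33*1 + 0 = 33, q_0 = 33*0 + 1 = 1.
  i=1: a_1=2, p_1 = 2*33 + 1 = 67, q_1 = 2*1 + 0 = 2.
  i=2: a_2=1, p_2 = 1*67 + 33 = 100, q_2 = 1*2 + 1 = 3.
  i=3: a_3=3, p_3 = 3*100 + 67 = 367, q_3 = 3*3 + 2 = 11.
  i=4: a_4=3, p_4 = 3*367 + 100 = 1201, q_4 = 3*11 + 3 = 36.
  i=5: a_5=1, p_5 = 1*1201 + 367 = 1568, q_5 = 1*36 + 11 = 47.
  i=6: a_6=8, p_6 = 8*1568 + 1201 = 13745, q_6 = 8*47 + 36 = 412.
  i=7: a_7=1, p_7 = 1*13745 + 1568 = 15313, q_7 = 1*412 + 47 = 459.
  i=8: a_8=3, p_8 = 3*15313 + 13745 = 59684, q_8 = 3*459 + 412 = 1789.
  i=9: a_9=3, p_9 = 3*59684 + 15313 = 194365, q_9 = 3*1789 + 459 = 5826.
  i=10: a_10=1, p_10 = 1*194365 + 59684 = 254049, q_10 = 1*5826 + 1789 = 7615.
  i=11: a_11=2, p_11 = 2*254049 + 194365 = 702463, q_11 = 2*7615 + 5826 = 21056.
Check: 702463^2 - 1113*21056^2 = 493454266369 - 493454266368 = 1, so (x, y) = (702463, 21056) solves the equation, and by the theorem it is the least positive solution.

(x, y) = (702463, 21056)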